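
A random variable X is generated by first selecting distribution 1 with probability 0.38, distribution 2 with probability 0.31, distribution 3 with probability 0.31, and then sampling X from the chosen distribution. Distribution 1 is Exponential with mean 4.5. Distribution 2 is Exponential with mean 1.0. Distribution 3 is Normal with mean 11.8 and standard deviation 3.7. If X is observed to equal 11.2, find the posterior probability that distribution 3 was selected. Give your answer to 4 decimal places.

Likelihoods f(11.2 | ·): 1: 0.0184449; 2: 1.36742e-05; 3: 0.106414.
Posterior ∝ prior × likelihood. Numerator for 3: 0.31·0.106414 = 0.0329883.
Normalizing constant: 0.38·0.0184449 + 0.31·1.36742e-05 + 0.31·0.106414 = 0.0400016.
P(3 | observation) = 0.0329883 / 0.0400016 = 0.824674.

0.8247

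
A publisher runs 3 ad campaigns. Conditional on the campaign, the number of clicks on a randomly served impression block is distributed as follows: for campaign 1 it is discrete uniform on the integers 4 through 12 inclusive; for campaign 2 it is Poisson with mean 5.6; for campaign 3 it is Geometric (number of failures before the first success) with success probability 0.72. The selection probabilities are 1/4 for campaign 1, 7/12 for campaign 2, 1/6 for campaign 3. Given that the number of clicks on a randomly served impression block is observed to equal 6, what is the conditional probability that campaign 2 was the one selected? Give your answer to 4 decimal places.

Likelihoods P(X=6 | ·): 1: 0.111111; 2: 0.158397; 3: 0.000346961.
Posterior ∝ prior × likelihood. Numerator for 2: 0.583333·0.158397 = 0.0923982.
Normalizing constant: 0.25·0.111111 + 0.583333·0.158397 + 0.166667·0.000346961 = 0.120234.
P(2 | observation) = 0.0923982 / 0.120234 = 0.768488.

0.7685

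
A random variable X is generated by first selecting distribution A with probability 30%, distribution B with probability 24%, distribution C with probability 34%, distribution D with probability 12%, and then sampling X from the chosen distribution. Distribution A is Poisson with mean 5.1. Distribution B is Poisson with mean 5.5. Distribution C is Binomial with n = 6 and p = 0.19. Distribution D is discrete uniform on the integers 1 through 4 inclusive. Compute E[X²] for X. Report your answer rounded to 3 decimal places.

19.569

For each component E[X²] = Var + (mean)², giving A: 31.11; B: 35.75; C: 2.223; D: 7.5.
Overall E[X²] = 0.3·31.11 + 0.24·35.75 + 0.34·2.223 + 0.12·7.5 = 19.5688.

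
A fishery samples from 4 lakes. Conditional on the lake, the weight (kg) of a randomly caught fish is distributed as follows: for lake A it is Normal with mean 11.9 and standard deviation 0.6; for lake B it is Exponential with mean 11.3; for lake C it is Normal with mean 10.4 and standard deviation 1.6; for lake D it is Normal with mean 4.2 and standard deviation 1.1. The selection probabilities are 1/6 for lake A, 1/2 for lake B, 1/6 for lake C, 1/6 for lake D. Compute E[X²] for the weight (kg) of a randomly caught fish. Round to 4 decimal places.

172.9467

For each component E[X²] = Var + (mean)², giving A: 141.97; B: 255.38; C: 110.72; D: 18.85.
Overall E[X²] = 0.166667·141.97 + 0.5·255.38 + 0.166667·110.72 + 0.166667·18.85 = 172.947.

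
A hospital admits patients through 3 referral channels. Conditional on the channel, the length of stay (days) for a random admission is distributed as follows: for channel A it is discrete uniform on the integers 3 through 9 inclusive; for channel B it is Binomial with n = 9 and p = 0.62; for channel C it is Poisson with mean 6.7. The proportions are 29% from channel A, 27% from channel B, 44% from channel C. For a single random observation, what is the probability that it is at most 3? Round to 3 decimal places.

0.106

Conditional on each channel, P(X ≤ 3): A: 0.142857; B: 0.0787022; C: 0.098808.
By total probability, P(X ≤ 3) = 0.29·0.142857 + 0.27·0.0787022 + 0.44·0.098808 = 0.106154.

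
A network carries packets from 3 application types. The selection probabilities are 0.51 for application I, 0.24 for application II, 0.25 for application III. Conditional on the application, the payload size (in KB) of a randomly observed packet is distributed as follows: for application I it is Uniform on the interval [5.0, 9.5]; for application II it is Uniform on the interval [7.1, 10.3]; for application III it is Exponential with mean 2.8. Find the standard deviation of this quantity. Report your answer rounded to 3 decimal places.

2.810

Per component, I: μ=7.25, E[X²]=54.25; II: μ=8.7, E[X²]=76.5433; III: μ=2.8, E[X²]=15.68.
E[X] = 0.51·7.25 + 0.24·8.7 + 0.25·2.8 = 6.4855.
E[X²] = 0.51·54.25 + 0.24·76.5433 + 0.25·15.68 = 49.9579.
Var(X) = E[X²] − (E[X])² = 49.9579 − 42.0617 = 7.89619.
SD(X) = √7.89619 = 2.81002.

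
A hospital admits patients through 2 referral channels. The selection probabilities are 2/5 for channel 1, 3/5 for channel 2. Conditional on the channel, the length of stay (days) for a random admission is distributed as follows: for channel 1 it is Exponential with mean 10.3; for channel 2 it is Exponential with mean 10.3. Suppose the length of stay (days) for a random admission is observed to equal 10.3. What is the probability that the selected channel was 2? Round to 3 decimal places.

Likelihoods f(10.3 | ·): 1: 0.0357165; 2: 0.0357165.
Posterior ∝ prior × likelihood. Numerator for 2: 0.6·0.0357165 = 0.0214299.
Normalizing constant: 0.4·0.0357165 + 0.6·0.0357165 = 0.0357165.
P(2 | observation) = 0.0214299 / 0.0357165 = 0.6.

0.600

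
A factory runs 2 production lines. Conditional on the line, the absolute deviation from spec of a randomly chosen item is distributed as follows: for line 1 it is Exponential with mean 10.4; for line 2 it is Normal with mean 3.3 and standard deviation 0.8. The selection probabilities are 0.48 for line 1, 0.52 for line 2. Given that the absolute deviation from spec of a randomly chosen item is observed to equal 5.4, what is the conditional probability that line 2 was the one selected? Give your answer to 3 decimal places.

0.231

Likelihoods f(5.4 | ·): 1: 0.0572094; 2: 0.0159052.
Posterior ∝ prior × likelihood. Numerator for 2: 0.52·0.0159052 = 0.00827072.
Normalizing constant: 0.48·0.0572094 + 0.52·0.0159052 = 0.0357312.
P(2 | observation) = 0.00827072 / 0.0357312 = 0.23147.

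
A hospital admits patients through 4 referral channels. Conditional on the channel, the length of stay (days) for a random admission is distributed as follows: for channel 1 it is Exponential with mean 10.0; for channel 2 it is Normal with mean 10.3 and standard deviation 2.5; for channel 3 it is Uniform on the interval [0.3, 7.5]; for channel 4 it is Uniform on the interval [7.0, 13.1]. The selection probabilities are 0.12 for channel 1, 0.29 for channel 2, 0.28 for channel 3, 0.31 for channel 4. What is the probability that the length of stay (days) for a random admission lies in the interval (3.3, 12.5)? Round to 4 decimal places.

Conditional on each channel, P(3.3 < X < 12.5): 1: 0.432419; 2: 0.808015; 3: 0.583333; 4: 0.901639.
By total probability, P(3.3 < X < 12.5) = 0.12·0.432419 + 0.29·0.808015 + 0.28·0.583333 + 0.31·0.901639 = 0.729056.

0.7291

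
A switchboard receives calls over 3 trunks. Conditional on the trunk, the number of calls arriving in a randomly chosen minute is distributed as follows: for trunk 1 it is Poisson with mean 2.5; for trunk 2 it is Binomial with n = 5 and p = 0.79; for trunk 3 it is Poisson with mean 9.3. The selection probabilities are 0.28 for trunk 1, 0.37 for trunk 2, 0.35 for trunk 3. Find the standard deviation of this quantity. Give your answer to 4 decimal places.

3.5662

Per component, 1: μ=2.5, E[X²]=8.75; 2: μ=3.95, E[X²]=16.432; 3: μ=9.3, E[X²]=95.79.
E[X] = 0.28·2.5 + 0.37·3.95 + 0.35·9.3 = 5.4165.
E[X²] = 0.28·8.75 + 0.37·16.432 + 0.35·95.79 = 42.0563.
Var(X) = E[X²] − (E[X])² = 42.0563 − 29.3385 = 12.7179.
SD(X) = √12.7179 = 3.56621.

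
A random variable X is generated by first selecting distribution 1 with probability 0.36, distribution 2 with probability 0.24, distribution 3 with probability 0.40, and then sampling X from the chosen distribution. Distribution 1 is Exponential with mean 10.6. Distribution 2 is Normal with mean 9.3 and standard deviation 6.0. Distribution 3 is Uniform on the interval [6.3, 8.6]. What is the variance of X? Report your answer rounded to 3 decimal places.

51.169

Per component, 1: μ=10.6, E[X²]=224.72; 2: μ=9.3, E[X²]=122.49; 3: μ=7.45, E[X²]=55.9433.
E[X] = 0.36·10.6 + 0.24·9.3 + 0.4·7.45 = 9.028.
E[X²] = 0.36·224.72 + 0.24·122.49 + 0.4·55.9433 = 132.674.
Var(X) = E[X²] − (E[X])² = 132.674 − 81.5048 = 51.1693.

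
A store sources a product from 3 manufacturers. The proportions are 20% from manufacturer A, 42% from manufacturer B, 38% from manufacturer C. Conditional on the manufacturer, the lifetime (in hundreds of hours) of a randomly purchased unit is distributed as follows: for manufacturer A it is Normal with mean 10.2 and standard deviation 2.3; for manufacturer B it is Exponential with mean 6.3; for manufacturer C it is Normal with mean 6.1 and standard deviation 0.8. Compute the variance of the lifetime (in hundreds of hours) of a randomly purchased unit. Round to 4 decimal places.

20.5326

Per component, A: μ=10.2, E[X²]=109.33; B: μ=6.3, E[X²]=79.38; C: μ=6.1, E[X²]=37.85.
E[X] = 0.2·10.2 + 0.42·6.3 + 0.38·6.1 = 7.004.
E[X²] = 0.2·109.33 + 0.42·79.38 + 0.38·37.85 = 69.5886.
Var(X) = E[X²] − (E[X])² = 69.5886 − 49.056 = 20.5326.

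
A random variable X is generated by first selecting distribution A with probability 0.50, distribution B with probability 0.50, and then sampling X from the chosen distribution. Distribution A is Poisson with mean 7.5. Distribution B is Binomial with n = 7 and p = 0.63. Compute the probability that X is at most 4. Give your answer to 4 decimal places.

Conditional on each component, P(X ≤ 4): A: 0.132062; B: 0.513359.
By total probability, P(X ≤ 4) = 0.5·0.132062 + 0.5·0.513359 = 0.32271.

0.3227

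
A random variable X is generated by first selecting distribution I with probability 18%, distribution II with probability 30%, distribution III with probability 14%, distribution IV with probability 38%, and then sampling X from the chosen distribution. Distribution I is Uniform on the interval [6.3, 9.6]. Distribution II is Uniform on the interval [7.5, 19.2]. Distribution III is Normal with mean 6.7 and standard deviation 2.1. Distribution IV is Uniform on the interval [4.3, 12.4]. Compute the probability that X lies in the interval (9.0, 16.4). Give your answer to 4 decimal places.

Conditional on each component, P(9.0 < X < 16.4): I: 0.181818; II: 0.632479; III: 0.136704; IV: 0.419753.
By total probability, P(9.0 < X < 16.4) = 0.18·0.181818 + 0.3·0.632479 + 0.14·0.136704 + 0.38·0.419753 = 0.401116.

0.4011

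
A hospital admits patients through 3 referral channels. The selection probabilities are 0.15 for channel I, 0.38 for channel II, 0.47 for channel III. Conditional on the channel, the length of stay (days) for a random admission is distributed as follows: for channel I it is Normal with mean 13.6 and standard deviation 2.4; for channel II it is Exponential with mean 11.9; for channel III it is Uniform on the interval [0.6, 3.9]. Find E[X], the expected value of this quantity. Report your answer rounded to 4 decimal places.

Component means — I: 13.6; II: 11.9; III: 2.25.
E[X] = 0.15·13.6 + 0.38·11.9 + 0.47·2.25 = 7.6195.

7.6195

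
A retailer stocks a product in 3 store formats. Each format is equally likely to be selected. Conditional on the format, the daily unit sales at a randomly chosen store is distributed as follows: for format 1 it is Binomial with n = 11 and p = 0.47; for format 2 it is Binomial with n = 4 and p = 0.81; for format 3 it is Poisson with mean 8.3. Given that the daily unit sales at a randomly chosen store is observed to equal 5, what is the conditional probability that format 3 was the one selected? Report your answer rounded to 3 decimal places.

Likelihoods P(X=5 | ·): 1: 0.234848; 2: 0; 3: 0.0815765.
Posterior ∝ prior × likelihood. Numerator for 3: 0.333333·0.0815765 = 0.0271922.
Normalizing constant: 0.333333·0.234848 + 0.333333·0 + 0.333333·0.0815765 = 0.105475.
P(3 | observation) = 0.0271922 / 0.105475 = 0.257807.

0.258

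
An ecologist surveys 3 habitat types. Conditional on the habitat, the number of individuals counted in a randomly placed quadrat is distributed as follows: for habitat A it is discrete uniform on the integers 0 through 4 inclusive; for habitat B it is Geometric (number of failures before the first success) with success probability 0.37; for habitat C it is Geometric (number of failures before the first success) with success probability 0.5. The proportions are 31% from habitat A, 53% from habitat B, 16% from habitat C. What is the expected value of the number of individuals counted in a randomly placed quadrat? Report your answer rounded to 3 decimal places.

Component means — A: 2; B: 1.7027; C: 1.
E[X] = 0.31·2 + 0.53·1.7027 + 0.16·1 = 1.68243.

1.682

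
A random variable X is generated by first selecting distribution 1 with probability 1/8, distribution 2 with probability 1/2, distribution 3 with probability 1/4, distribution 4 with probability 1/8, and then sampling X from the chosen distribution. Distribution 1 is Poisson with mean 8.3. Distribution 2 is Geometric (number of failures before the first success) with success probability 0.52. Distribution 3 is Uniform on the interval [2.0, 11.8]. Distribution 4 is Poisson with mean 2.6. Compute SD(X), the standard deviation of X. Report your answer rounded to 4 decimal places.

3.6661

Per component, 1: μ=8.3, E[X²]=77.19; 2: μ=0.923077, E[X²]=2.62722; 3: μ=6.9, E[X²]=55.6133; 4: μ=2.6, E[X²]=9.36.
E[X] = 0.125·8.3 + 0.5·0.923077 + 0.25·6.9 + 0.125·2.6 = 3.54904.
E[X²] = 0.125·77.19 + 0.5·2.62722 + 0.25·55.6133 + 0.125·9.36 = 26.0357.
Var(X) = E[X²] − (E[X])² = 26.0357 − 12.5957 = 13.44.
SD(X) = √13.44 = 3.66606.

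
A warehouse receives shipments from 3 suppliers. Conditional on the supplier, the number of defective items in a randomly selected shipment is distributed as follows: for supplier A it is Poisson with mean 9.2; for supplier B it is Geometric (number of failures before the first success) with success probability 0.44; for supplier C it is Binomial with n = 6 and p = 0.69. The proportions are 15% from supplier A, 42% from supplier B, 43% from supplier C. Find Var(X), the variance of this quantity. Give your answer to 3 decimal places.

10.242

Per component, A: μ=9.2, E[X²]=93.84; B: μ=1.27273, E[X²]=4.5124; C: μ=4.14, E[X²]=18.423.
E[X] = 0.15·9.2 + 0.42·1.27273 + 0.43·4.14 = 3.69475.
E[X²] = 0.15·93.84 + 0.42·4.5124 + 0.43·18.423 = 23.8931.
Var(X) = E[X²] − (E[X])² = 23.8931 − 13.6511 = 10.242.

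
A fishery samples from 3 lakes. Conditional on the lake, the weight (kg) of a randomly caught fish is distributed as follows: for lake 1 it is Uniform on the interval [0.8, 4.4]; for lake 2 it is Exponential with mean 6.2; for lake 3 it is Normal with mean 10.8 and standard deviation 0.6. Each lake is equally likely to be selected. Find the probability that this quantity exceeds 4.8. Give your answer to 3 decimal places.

0.487

Conditional on each lake, P(X > 4.8): 1: 0; 2: 0.461075; 3: 1.
By total probability, P(X > 4.8) = 0.333333·0 + 0.333333·0.461075 + 0.333333·1 = 0.487025.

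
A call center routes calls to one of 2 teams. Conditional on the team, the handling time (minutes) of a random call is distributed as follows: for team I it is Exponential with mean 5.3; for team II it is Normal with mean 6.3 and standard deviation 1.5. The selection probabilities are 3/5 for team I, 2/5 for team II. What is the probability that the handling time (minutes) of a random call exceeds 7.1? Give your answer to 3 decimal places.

Conditional on each team, P(X > 7.1): I: 0.261944; II: 0.296901.
By total probability, P(X > 7.1) = 0.6·0.261944 + 0.4·0.296901 = 0.275927.

0.276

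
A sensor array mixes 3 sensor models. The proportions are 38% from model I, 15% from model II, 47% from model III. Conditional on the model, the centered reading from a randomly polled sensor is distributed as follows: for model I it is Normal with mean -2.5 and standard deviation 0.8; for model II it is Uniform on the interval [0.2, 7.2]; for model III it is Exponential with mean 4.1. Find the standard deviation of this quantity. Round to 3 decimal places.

4.329

Per component, I: μ=-2.5, E[X²]=6.89; II: μ=3.7, E[X²]=17.7733; III: μ=4.1, E[X²]=33.62.
E[X] = 0.38·-2.5 + 0.15·3.7 + 0.47·4.1 = 1.532.
E[X²] = 0.38·6.89 + 0.15·17.7733 + 0.47·33.62 = 21.0856.
Var(X) = E[X²] − (E[X])² = 21.0856 − 2.34702 = 18.7386.
SD(X) = √18.7386 = 4.32881.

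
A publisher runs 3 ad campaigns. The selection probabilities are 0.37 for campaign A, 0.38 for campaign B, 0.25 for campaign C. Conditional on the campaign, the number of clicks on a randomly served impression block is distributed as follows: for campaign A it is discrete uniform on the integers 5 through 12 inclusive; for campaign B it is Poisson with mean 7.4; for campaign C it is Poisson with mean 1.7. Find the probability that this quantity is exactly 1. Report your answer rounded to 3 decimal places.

0.079

Conditional on each campaign, P(X = 1): A: 0; B: 0.00452327; C: 0.310562.
By total probability, P(X = 1) = 0.37·0 + 0.38·0.00452327 + 0.25·0.310562 = 0.0793593.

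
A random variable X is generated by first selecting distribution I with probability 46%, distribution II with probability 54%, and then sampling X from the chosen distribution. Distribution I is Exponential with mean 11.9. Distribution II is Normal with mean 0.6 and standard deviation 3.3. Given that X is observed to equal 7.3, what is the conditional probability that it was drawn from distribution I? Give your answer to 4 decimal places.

0.7158

Likelihoods f(7.3 | ·): I: 0.0455027; II: 0.0153917.
Posterior ∝ prior × likelihood. Numerator for I: 0.46·0.0455027 = 0.0209312.
Normalizing constant: 0.46·0.0455027 + 0.54·0.0153917 = 0.0292428.
P(I | observation) = 0.0209312 / 0.0292428 = 0.715775.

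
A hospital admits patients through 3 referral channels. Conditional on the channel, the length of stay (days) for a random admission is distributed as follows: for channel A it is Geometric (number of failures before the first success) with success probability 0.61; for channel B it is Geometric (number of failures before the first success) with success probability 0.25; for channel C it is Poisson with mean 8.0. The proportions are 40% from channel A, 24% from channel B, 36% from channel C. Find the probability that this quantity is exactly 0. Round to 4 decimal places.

Conditional on each channel, P(X = 0): A: 0.61; B: 0.25; C: 0.000335463.
By total probability, P(X = 0) = 0.4·0.61 + 0.24·0.25 + 0.36·0.000335463 = 0.304121.

0.3041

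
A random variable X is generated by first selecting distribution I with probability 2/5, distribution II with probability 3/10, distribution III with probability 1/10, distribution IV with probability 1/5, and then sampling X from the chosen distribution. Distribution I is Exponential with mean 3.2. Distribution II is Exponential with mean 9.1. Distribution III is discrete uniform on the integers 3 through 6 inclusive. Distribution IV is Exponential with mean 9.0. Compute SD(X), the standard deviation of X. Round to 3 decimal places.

Per component, I: μ=3.2, E[X²]=20.48; II: μ=9.1, E[X²]=165.62; III: μ=4.5, E[X²]=21.5; IV: μ=9, E[X²]=162.
E[X] = 0.4·3.2 + 0.3·9.1 + 0.1·4.5 + 0.2·9 = 6.26.
E[X²] = 0.4·20.48 + 0.3·165.62 + 0.1·21.5 + 0.2·162 = 92.428.
Var(X) = E[X²] − (E[X])² = 92.428 − 39.1876 = 53.2404.
SD(X) = √53.2404 = 7.2966.

7.297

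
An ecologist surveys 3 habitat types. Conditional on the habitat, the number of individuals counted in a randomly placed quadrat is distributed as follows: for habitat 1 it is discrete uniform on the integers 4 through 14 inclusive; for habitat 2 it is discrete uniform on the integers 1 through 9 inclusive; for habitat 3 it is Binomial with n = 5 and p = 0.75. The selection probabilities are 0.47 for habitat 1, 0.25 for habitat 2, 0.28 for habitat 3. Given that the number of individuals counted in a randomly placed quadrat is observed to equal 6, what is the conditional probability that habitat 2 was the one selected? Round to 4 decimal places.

0.3940

Likelihoods P(X=6 | ·): 1: 0.0909091; 2: 0.111111; 3: 0.
Posterior ∝ prior × likelihood. Numerator for 2: 0.25·0.111111 = 0.0277778.
Normalizing constant: 0.47·0.0909091 + 0.25·0.111111 + 0.28·0 = 0.0705051.
P(2 | observation) = 0.0277778 / 0.0705051 = 0.393983.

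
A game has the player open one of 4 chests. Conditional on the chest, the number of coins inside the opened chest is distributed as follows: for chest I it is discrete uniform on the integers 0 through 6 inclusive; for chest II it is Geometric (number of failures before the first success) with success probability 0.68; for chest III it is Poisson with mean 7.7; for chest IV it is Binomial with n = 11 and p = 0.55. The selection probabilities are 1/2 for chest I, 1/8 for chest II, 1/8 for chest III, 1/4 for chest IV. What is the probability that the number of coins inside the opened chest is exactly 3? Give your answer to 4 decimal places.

Conditional on each chest, P(X = 3): I: 0.142857; II: 0.0222822; III: 0.0344551; IV: 0.0461607.
By total probability, P(X = 3) = 0.5·0.142857 + 0.125·0.0222822 + 0.125·0.0344551 + 0.25·0.0461607 = 0.0900609.

0.0901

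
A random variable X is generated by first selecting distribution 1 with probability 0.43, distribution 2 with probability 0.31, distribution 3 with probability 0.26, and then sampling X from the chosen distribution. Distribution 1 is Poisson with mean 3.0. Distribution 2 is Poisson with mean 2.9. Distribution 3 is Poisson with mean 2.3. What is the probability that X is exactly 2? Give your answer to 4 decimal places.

0.2370

Conditional on each component, P(X = 2): 1: 0.224042; 2: 0.231373; 3: 0.265185.
By total probability, P(X = 2) = 0.43·0.224042 + 0.31·0.231373 + 0.26·0.265185 = 0.237012.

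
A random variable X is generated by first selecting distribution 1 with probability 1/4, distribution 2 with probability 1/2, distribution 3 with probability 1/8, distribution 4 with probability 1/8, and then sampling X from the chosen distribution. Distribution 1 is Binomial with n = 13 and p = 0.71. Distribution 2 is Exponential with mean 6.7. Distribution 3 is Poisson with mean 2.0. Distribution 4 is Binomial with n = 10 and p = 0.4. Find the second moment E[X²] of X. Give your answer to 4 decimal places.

For each component E[X²] = Var + (mean)², giving 1: 87.8696; 2: 89.78; 3: 6; 4: 18.4.
Overall E[X²] = 0.25·87.8696 + 0.5·89.78 + 0.125·6 + 0.125·18.4 = 69.9074.

69.9074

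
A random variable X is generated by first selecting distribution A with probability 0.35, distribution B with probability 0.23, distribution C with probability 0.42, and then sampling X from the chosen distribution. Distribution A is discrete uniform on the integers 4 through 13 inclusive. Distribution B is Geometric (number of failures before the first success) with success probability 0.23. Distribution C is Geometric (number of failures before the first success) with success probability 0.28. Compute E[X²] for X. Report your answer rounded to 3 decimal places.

For each component E[X²] = Var + (mean)², giving A: 80.5; B: 25.7637; C: 15.7959.
Overall E[X²] = 0.35·80.5 + 0.23·25.7637 + 0.42·15.7959 = 40.7349.

40.735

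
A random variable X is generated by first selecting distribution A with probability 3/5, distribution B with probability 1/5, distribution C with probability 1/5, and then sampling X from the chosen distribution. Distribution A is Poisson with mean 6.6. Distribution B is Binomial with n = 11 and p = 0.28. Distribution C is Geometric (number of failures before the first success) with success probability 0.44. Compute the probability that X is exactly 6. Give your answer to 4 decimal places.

0.1050

Conditional on each component, P(X = 6): A: 0.156166; B: 0.0430777; C: 0.01357.
By total probability, P(X = 6) = 0.6·0.156166 + 0.2·0.0430777 + 0.2·0.01357 = 0.105029.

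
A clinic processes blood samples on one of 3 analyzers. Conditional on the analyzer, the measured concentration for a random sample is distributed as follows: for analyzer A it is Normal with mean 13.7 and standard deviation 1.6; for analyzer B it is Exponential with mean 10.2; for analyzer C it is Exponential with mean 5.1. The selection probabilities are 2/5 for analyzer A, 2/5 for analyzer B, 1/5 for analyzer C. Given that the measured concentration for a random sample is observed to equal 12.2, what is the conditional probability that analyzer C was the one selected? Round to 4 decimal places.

Likelihoods f(12.2 | ·): A: 0.160671; B: 0.0296449; C: 0.0179279.
Posterior ∝ prior × likelihood. Numerator for C: 0.2·0.0179279 = 0.00358558.
Normalizing constant: 0.4·0.160671 + 0.4·0.0296449 + 0.2·0.0179279 = 0.079712.
P(C | observation) = 0.00358558 / 0.079712 = 0.0449817.

0.0450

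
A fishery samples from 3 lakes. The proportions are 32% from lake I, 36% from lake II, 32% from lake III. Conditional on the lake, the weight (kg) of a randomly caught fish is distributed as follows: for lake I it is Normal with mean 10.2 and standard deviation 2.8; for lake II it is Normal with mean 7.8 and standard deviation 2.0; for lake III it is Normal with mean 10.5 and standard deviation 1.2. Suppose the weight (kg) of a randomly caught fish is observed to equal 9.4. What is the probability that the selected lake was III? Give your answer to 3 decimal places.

Likelihoods f(9.4 | ·): I: 0.136781; II: 0.144846; III: 0.218406.
Posterior ∝ prior × likelihood. Numerator for III: 0.32·0.218406 = 0.06989.
Normalizing constant: 0.32·0.136781 + 0.36·0.144846 + 0.32·0.218406 = 0.165804.
P(III | observation) = 0.06989 / 0.165804 = 0.421521.

0.422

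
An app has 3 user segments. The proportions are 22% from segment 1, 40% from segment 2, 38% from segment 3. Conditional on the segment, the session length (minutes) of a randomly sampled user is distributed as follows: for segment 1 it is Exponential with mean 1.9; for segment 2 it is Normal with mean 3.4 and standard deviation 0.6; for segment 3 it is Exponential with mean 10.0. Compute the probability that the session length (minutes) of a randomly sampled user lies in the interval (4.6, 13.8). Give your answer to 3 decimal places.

0.173

Conditional on each segment, P(4.6 < X < 13.8): 1: 0.0881272; 2: 0.0227501; 3: 0.379705.
By total probability, P(4.6 < X < 13.8) = 0.22·0.0881272 + 0.4·0.0227501 + 0.38·0.379705 = 0.172776.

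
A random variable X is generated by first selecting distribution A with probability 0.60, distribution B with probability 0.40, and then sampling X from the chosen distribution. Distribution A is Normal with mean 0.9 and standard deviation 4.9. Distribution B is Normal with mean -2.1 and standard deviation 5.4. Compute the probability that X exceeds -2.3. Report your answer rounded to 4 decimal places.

Conditional on each component, P(X > -2.3): A: 0.743142; B: 0.514772.
By total probability, P(X > -2.3) = 0.6·0.743142 + 0.4·0.514772 = 0.651794.

0.6518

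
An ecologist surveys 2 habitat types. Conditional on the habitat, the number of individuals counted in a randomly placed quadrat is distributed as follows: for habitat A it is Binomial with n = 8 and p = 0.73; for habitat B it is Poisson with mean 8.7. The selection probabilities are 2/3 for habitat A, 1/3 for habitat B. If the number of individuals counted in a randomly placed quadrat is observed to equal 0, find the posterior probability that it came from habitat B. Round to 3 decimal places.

0.747

Likelihoods P(X=0 | ·): A: 2.8243e-05; B: 0.000166586.
Posterior ∝ prior × likelihood. Numerator for B: 0.333333·0.000166586 = 5.55286e-05.
Normalizing constant: 0.666667·2.8243e-05 + 0.333333·0.000166586 = 7.43572e-05.
P(B | observation) = 5.55286e-05 / 7.43572e-05 = 0.746781.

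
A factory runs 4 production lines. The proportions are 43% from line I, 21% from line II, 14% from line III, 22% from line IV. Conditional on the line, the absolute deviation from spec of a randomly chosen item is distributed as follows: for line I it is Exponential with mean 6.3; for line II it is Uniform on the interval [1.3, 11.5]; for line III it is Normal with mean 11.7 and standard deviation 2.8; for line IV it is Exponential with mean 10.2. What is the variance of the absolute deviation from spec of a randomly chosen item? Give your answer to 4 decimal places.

Per component, I: μ=6.3, E[X²]=79.38; II: μ=6.4, E[X²]=49.63; III: μ=11.7, E[X²]=144.73; IV: μ=10.2, E[X²]=208.08.
E[X] = 0.43·6.3 + 0.21·6.4 + 0.14·11.7 + 0.22·10.2 = 7.935.
E[X²] = 0.43·79.38 + 0.21·49.63 + 0.14·144.73 + 0.22·208.08 = 110.596.
Var(X) = E[X²] − (E[X])² = 110.596 − 62.9642 = 47.6313.

47.6313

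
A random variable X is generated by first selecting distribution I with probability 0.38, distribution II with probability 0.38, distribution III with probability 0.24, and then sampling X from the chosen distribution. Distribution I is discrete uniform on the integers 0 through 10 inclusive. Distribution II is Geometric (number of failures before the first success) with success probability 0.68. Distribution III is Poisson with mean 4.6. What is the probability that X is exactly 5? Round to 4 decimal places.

0.0768

Conditional on each component, P(X = 5): I: 0.0909091; II: 0.0022817; III: 0.172526.
By total probability, P(X = 5) = 0.38·0.0909091 + 0.38·0.0022817 + 0.24·0.172526 = 0.0768186.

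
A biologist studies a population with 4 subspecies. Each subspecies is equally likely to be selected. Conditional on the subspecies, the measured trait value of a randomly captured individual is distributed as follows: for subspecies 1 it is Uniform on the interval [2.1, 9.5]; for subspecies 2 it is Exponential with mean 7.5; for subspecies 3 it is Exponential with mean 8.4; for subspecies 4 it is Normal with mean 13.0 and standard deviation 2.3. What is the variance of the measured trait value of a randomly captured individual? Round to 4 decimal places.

41.2727

Per component, 1: μ=5.8, E[X²]=38.2033; 2: μ=7.5, E[X²]=112.5; 3: μ=8.4, E[X²]=141.12; 4: μ=13, E[X²]=174.29.
E[X] = 0.25·5.8 + 0.25·7.5 + 0.25·8.4 + 0.25·13 = 8.675.
E[X²] = 0.25·38.2033 + 0.25·112.5 + 0.25·141.12 + 0.25·174.29 = 116.528.
Var(X) = E[X²] − (E[X])² = 116.528 − 75.2556 = 41.2727.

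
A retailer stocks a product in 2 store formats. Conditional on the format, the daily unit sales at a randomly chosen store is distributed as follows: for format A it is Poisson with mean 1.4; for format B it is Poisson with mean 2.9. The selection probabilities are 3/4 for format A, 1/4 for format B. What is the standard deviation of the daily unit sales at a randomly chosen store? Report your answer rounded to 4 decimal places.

1.4822

Per component, A: μ=1.4, E[X²]=3.36; B: μ=2.9, E[X²]=11.31.
E[X] = 0.75·1.4 + 0.25·2.9 = 1.775.
E[X²] = 0.75·3.36 + 0.25·11.31 = 5.3475.
Var(X) = E[X²] − (E[X])² = 5.3475 − 3.15062 = 2.19688.
SD(X) = √2.19688 = 1.48219.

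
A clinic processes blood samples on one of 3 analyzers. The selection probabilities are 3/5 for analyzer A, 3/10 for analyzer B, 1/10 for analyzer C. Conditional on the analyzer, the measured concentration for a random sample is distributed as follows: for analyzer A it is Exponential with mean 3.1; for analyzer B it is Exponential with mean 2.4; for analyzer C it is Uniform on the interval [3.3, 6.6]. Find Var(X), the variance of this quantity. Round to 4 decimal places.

8.0734

Per component, A: μ=3.1, E[X²]=19.22; B: μ=2.4, E[X²]=11.52; C: μ=4.95, E[X²]=25.41.
E[X] = 0.6·3.1 + 0.3·2.4 + 0.1·4.95 = 3.075.
E[X²] = 0.6·19.22 + 0.3·11.52 + 0.1·25.41 = 17.529.
Var(X) = E[X²] − (E[X])² = 17.529 − 9.45562 = 8.07338.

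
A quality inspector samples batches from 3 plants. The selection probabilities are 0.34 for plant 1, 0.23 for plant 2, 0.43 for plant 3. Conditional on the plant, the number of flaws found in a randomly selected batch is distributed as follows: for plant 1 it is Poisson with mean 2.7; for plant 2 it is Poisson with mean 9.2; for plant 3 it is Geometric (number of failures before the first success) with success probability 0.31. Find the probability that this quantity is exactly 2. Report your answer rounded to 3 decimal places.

0.148

Conditional on each plant, P(X = 2): 1: 0.244964; 2: 0.00427599; 3: 0.147591.
By total probability, P(X = 2) = 0.34·0.244964 + 0.23·0.00427599 + 0.43·0.147591 = 0.147735.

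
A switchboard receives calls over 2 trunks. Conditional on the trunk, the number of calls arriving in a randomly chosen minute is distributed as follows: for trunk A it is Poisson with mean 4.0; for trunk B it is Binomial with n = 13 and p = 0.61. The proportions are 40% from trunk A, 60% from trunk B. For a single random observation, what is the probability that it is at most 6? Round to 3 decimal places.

Conditional on each trunk, P(X ≤ 6): A: 0.889326; B: 0.206473.
By total probability, P(X ≤ 6) = 0.4·0.889326 + 0.6·0.206473 = 0.479614.

0.480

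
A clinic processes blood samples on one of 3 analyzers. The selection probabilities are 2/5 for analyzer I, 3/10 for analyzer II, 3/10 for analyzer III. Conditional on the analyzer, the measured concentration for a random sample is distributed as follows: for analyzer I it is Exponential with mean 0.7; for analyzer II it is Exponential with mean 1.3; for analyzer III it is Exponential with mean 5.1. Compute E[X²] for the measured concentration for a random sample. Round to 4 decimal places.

17.0120

For each component E[X²] = Var + (mean)², giving I: 0.98; II: 3.38; III: 52.02.
Overall E[X²] = 0.4·0.98 + 0.3·3.38 + 0.3·52.02 = 17.012.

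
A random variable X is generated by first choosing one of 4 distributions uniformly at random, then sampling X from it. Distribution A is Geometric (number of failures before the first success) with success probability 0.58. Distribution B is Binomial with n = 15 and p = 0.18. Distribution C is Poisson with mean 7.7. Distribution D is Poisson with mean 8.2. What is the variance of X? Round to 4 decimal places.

15.0878

Per component, A: μ=0.724138, E[X²]=1.77289; B: μ=2.7, E[X²]=9.504; C: μ=7.7, E[X²]=66.99; D: μ=8.2, E[X²]=75.44.
E[X] = 0.25·0.724138 + 0.25·2.7 + 0.25·7.7 + 0.25·8.2 = 4.83103.
E[X²] = 0.25·1.77289 + 0.25·9.504 + 0.25·66.99 + 0.25·75.44 = 38.4267.
Var(X) = E[X²] − (E[X])² = 38.4267 − 23.3389 = 15.0878.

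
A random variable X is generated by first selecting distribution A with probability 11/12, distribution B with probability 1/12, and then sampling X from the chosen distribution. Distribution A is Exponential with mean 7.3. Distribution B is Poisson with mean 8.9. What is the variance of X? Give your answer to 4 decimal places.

Per component, A: μ=7.3, E[X²]=106.58; B: μ=8.9, E[X²]=88.11.
E[X] = 0.916667·7.3 + 0.0833333·8.9 = 7.43333.
E[X²] = 0.916667·106.58 + 0.0833333·88.11 = 105.041.
Var(X) = E[X²] − (E[X])² = 105.041 − 55.2544 = 49.7864.

49.7864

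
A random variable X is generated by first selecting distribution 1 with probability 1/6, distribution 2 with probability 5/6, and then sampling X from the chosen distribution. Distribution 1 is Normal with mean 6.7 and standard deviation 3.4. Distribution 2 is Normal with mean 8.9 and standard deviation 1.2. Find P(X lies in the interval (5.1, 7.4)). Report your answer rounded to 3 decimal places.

Conditional on each component, P(5.1 < X < 7.4): 1: 0.262591; 2: 0.104879.
By total probability, P(5.1 < X < 7.4) = 0.166667·0.262591 + 0.833333·0.104879 = 0.131164.

0.131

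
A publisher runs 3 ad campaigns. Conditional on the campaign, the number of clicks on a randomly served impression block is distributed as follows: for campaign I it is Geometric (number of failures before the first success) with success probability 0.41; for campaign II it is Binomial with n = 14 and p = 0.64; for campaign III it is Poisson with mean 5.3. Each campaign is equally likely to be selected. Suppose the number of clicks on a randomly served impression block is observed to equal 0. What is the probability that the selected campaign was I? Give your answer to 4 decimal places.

Likelihoods P(X=0 | ·): I: 0.41; II: 6.14094e-07; III: 0.00499159.
Posterior ∝ prior × likelihood. Numerator for I: 0.333333·0.41 = 0.136667.
Normalizing constant: 0.333333·0.41 + 0.333333·6.14094e-07 + 0.333333·0.00499159 = 0.138331.
P(I | observation) = 0.136667 / 0.138331 = 0.98797.

0.9880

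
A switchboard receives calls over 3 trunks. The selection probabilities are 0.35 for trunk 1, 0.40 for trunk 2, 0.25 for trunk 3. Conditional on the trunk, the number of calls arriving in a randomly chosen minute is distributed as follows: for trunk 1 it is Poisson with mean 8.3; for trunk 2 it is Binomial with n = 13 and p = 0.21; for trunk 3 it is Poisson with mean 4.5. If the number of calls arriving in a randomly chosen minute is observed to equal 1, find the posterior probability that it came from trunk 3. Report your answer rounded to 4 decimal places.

0.1607

Likelihoods P(X=1 | ·): 1: 0.00206269; 2: 0.16132; 3: 0.0499905.
Posterior ∝ prior × likelihood. Numerator for 3: 0.25·0.0499905 = 0.0124976.
Normalizing constant: 0.35·0.00206269 + 0.4·0.16132 + 0.25·0.0499905 = 0.0777475.
P(3 | observation) = 0.0124976 / 0.0777475 = 0.160746.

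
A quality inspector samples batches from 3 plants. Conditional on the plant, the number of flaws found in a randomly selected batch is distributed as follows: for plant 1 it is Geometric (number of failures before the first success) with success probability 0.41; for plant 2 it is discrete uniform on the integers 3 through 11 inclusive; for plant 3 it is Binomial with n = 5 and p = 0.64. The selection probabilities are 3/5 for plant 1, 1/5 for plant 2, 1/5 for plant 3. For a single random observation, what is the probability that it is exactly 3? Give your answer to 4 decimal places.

0.1407

Conditional on each plant, P(X = 3): 1: 0.0842054; 2: 0.111111; 3: 0.339739.
By total probability, P(X = 3) = 0.6·0.0842054 + 0.2·0.111111 + 0.2·0.339739 = 0.140693.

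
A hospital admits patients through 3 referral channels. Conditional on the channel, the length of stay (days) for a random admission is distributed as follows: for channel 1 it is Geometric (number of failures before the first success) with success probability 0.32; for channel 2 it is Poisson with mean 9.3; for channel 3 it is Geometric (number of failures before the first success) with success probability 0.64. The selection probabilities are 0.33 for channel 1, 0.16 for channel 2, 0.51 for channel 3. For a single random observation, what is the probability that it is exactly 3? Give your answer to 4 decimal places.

0.0504

Conditional on each channel, P(X = 3): 1: 0.100618; 2: 0.0122563; 3: 0.0298598.
By total probability, P(X = 3) = 0.33·0.100618 + 0.16·0.0122563 + 0.51·0.0298598 = 0.0503935.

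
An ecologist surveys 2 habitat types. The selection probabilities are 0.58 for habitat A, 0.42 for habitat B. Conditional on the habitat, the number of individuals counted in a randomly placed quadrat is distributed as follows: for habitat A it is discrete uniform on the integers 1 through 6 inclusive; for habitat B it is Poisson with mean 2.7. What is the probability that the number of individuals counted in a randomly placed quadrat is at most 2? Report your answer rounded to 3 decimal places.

Conditional on each habitat, P(X ≤ 2): A: 0.333333; B: 0.493624.
By total probability, P(X ≤ 2) = 0.58·0.333333 + 0.42·0.493624 = 0.400656.

0.401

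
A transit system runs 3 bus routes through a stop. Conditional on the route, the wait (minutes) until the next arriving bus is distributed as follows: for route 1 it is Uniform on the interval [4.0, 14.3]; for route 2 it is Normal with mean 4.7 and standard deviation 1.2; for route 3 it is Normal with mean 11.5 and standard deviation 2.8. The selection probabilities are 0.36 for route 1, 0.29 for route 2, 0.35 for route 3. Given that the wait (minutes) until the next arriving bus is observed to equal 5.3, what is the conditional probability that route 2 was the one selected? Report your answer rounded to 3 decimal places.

Likelihoods f(5.3 | ·): 1: 0.0970874; 2: 0.293388; 3: 0.0122763.
Posterior ∝ prior × likelihood. Numerator for 2: 0.29·0.293388 = 0.0850825.
Normalizing constant: 0.36·0.0970874 + 0.29·0.293388 + 0.35·0.0122763 = 0.124331.
P(2 | observation) = 0.0850825 / 0.124331 = 0.684324.

0.684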